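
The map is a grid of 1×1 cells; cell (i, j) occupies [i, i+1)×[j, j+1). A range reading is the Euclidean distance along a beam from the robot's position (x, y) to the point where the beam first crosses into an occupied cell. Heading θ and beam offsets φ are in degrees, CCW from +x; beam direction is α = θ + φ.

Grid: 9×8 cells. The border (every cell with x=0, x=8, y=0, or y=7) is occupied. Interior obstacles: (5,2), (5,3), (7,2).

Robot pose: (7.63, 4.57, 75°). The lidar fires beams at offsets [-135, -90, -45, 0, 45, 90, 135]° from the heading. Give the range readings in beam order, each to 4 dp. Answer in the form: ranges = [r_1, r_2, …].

beam 1: φ=-135°, α=300°
  d=(0.5000,-0.8660)  start (7,4)  tX=0.7400 tY=0.6582  stride 1/|dx|=2.0000 1/|dy|=1.1547
    cross y-line → (7,3), t=0.6582
    cross x-line → (8,3), t=0.7400 (wall)
  → r_1 = 0.7400
beam 2: φ=-90°, α=345°
  d=(0.9659,-0.2588)  start (7,4)  tX=0.3831 tY=2.2023  stride 1/|dx|=1.0353 1/|dy|=3.8637
    cross x-line → (8,4), t=0.3831 (wall)
  → r_2 = 0.3831
beam 3: φ=-45°, α=30°
  d=(0.8660,0.5000)  start (7,4)  tX=0.4272 tY=0.8600  stride 1/|dx|=1.1547 1/|dy|=2.0000
    cross x-line → (8,4), t=0.4272 (wall)
  → r_3 = 0.4272
beam 4: φ=0°, α=75°
  d=(0.2588,0.9659)  start (7,4)  tX=1.4296 tY=0.4452  stride 1/|dx|=3.8637 1/|dy|=1.0353
    cross y-line → (7,5), t=0.4452
    cross x-line → (8,5), t=1.4296 (wall)
  → r_4 = 1.4296
beam 5: φ=45°, α=120°
  d=(-0.5000,0.8660)  start (7,4)  tX=1.2600 tY=0.4965  stride 1/|dx|=2.0000 1/|dy|=1.1547
    cross y-line → (7,5), t=0.4965
    cross x-line → (6,5), t=1.2600
    cross y-line → (6,6), t=1.6512
    cross y-line → (6,7), t=2.8059 (wall)
  → r_5 = 2.8059
beam 6: φ=90°, α=165°
  d=(-0.9659,0.2588)  start (7,4)  tX=0.6522 tY=1.6614  stride 1/|dx|=1.0353 1/|dy|=3.8637
    cross x-line → (6,4), t=0.6522
    cross y-line → (6,5), t=1.6614
    cross x-line → (5,5), t=1.6875
    cross x-line → (4,5), t=2.7228
    cross x-line → (3,5), t=3.7581
    cross x-line → (2,5), t=4.7933
    cross y-line → (2,6), t=5.5251
    cross x-line → (1,6), t=5.8286
    cross x-line → (0,6), t=6.8639 (wall)
  → r_6 = 6.8639
beam 7: φ=135°, α=210°
  d=(-0.8660,-0.5000)  start (7,4)  tX=0.7275 tY=1.1400  stride 1/|dx|=1.1547 1/|dy|=2.0000
    cross x-line → (6,4), t=0.7275
    cross y-line → (6,3), t=1.1400
    cross x-line → (5,3), t=1.8822 (wall)
  → r_7 = 1.8822

ranges = [0.7400, 0.3831, 0.4272, 1.4296, 2.8059, 6.8639, 1.8822]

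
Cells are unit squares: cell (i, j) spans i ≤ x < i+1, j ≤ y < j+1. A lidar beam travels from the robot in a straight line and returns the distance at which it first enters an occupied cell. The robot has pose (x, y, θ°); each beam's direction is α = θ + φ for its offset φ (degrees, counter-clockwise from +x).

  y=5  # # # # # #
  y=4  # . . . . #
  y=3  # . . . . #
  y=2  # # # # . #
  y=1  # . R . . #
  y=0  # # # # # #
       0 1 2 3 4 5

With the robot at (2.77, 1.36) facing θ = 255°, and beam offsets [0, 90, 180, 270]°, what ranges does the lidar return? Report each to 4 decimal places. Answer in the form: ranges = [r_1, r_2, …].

ranges = [0.3727, 1.3909, 0.6626, 1.8324]

beam 1: φ=0°, α=255°
  direction (-0.2588, -0.9659); cell (2,1); t to first gridline: x 2.9751, y 0.3727 (then +3.8637 / +1.0353)
    (2,0) via y @ 0.3727  # hit
  → r_1 = 0.3727
beam 2: φ=90°, α=345°
  direction (0.9659, -0.2588); cell (2,1); t to first gridline: x 0.2381, y 1.3909 (then +1.0353 / +3.8637)
    (3,1) via x @ 0.2381
    (4,1) via x @ 1.2734
    (4,0) via y @ 1.3909  # hit
  → r_2 = 1.3909
beam 3: φ=180°, α=75°
  direction (0.2588, 0.9659); cell (2,1); t to first gridline: x 0.8887, y 0.6626 (then +3.8637 / +1.0353)
    (2,2) via y @ 0.6626  # hit
  → r_3 = 0.6626
beam 4: φ=270°, α=165°
  direction (-0.9659, 0.2588); cell (2,1); t to first gridline: x 0.7972, y 2.4728 (then +1.0353 / +3.8637)
    (1,1) via x @ 0.7972
    (0,1) via x @ 1.8324  # hit
  → r_4 = 1.8324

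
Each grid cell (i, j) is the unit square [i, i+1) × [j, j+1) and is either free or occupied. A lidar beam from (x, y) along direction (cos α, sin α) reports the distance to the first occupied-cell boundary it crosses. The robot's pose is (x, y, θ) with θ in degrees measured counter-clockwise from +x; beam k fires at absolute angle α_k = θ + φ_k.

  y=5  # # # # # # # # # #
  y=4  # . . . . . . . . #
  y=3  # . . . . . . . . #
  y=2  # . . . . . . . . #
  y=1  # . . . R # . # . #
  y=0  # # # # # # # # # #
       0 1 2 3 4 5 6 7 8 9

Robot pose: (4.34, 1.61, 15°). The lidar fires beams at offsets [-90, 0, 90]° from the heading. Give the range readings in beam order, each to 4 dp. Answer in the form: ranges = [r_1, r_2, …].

ranges = [0.6315, 0.6833, 3.5096]

beam 1: φ=-90°, α=285°
  dir = (cos 285°, sin 285°) = (0.2588, -0.9659); from cell (4,1)
  next x-line at t=2.5500, next y-line at t=0.6315; Δt_x=3.8637, Δt_y=1.0353
    y: enter (4,0) at t=0.6315 ← occupied
  → r_1 = 0.6315
beam 2: φ=0°, α=15°
  dir = (cos 15°, sin 15°) = (0.9659, 0.2588); from cell (4,1)
  next x-line at t=0.6833, next y-line at t=1.5068; Δt_x=1.0353, Δt_y=3.8637
    x: enter (5,1) at t=0.6833 ← occupied
  → r_2 = 0.6833
beam 3: φ=90°, α=105°
  dir = (cos 105°, sin 105°) = (-0.2588, 0.9659); from cell (4,1)
  next x-line at t=1.3137, next y-line at t=0.4038; Δt_x=3.8637, Δt_y=1.0353
    y: enter (4,2) at t=0.4038
    x: enter (3,2) at t=1.3137
    y: enter (3,3) at t=1.4390
    y: enter (3,4) at t=2.4743
    y: enter (3,5) at t=3.5096 ← occupied
  → r_3 = 3.5096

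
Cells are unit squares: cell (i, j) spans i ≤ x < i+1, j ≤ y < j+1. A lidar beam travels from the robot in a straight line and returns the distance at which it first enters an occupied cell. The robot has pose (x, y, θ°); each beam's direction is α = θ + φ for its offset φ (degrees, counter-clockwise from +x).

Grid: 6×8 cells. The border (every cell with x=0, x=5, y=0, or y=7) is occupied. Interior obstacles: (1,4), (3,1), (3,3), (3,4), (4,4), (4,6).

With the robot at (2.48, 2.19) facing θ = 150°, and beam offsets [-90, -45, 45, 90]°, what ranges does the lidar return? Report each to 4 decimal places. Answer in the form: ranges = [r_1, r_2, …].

ranges = [1.0400, 1.8738, 1.5322, 1.3741]

beam 1: φ=-90°, α=60°
  direction (0.5000, 0.8660); cell (2,2); t to first gridline: x 1.0400, y 0.9353 (then +2.0000 / +1.1547)
    (2,3) via y @ 0.9353
    (3,3) via x @ 1.0400  # hit
  → r_1 = 1.0400
beam 2: φ=-45°, α=105°
  direction (-0.2588, 0.9659); cell (2,2); t to first gridline: x 1.8546, y 0.8386 (then +3.8637 / +1.0353)
    (2,3) via y @ 0.8386
    (1,3) via x @ 1.8546
    (1,4) via y @ 1.8738  # hit
  → r_2 = 1.8738
beam 3: φ=45°, α=195°
  direction (-0.9659, -0.2588); cell (2,2); t to first gridline: x 0.4969, y 0.7341 (then +1.0353 / +3.8637)
    (1,2) via x @ 0.4969
    (1,1) via y @ 0.7341
    (0,1) via x @ 1.5322  # hit
  → r_3 = 1.5322
beam 4: φ=90°, α=240°
  direction (-0.5000, -0.8660); cell (2,2); t to first gridline: x 0.9600, y 0.2194 (then +2.0000 / +1.1547)
    (2,1) via y @ 0.2194
    (1,1) via x @ 0.9600
    (1,0) via y @ 1.3741  # hit
  → r_4 = 1.3741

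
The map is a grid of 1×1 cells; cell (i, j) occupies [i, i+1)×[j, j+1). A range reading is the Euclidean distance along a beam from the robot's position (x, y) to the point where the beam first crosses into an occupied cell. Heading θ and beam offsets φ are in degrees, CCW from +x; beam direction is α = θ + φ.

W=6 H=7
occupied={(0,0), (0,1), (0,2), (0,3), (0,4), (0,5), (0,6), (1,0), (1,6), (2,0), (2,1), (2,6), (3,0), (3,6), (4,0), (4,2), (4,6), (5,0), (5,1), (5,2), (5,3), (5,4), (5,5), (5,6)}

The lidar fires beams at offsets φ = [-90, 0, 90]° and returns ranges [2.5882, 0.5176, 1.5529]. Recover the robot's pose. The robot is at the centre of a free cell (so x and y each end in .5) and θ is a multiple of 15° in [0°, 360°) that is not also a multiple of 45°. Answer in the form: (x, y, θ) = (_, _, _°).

(x, y, θ) = (2.5, 5.5, 75°)

Candidates: 18 free-cell centres × 16 headings = 288 poses. Raycast each; keep the one whose scan matches to 4 dp.
  (2.5, 3.5, 120°): beam 1 = 2.8868 ≠ 2.5882 ✗
  (4.5, 4.5, 195°): beam 1 = 1.5529 ≠ 2.5882 ✗
  (1.5, 5.5, 105°): beam 1 = 1.9319 ≠ 2.5882 ✗
  (4.5, 5.5, 300°): beam 1 = 4.0415 ≠ 2.5882 ✗
  …
  (2.5, 5.5, 75°): r_1=2.5882, r_2=0.5176, r_3=1.5529 — all match ✓
Unique over the lattice → pose = (2.5, 5.5, 75°).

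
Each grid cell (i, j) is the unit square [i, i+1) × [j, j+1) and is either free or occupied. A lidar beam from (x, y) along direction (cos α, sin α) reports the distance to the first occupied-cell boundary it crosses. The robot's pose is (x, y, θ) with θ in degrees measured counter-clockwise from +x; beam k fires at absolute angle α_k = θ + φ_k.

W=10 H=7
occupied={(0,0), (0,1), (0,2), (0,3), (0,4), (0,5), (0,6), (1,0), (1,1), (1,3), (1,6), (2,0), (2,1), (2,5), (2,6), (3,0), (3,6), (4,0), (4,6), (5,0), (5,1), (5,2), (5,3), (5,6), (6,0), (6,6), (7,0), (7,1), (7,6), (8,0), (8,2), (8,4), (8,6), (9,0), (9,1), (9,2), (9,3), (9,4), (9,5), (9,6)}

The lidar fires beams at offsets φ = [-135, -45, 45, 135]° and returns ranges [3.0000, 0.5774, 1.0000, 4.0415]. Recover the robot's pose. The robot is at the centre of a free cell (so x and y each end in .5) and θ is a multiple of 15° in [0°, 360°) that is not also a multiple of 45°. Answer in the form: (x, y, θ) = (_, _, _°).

The pose lattice has 30·16 = 480 candidates. Test each by forward raycasting.
  (4.5, 1.5, 285°): beam 3 = 0.5774 ≠ 1.0000 ✗
  (8.5, 1.5, 345°): beam 1 = 0.5774 ≠ 3.0000 ✗
  (1.5, 4.5, 60°): beam 1 = 0.5176 ≠ 3.0000 ✗
  (7.5, 4.5, 255°): beam 1 = 1.7321 ≠ 3.0000 ✗
  …
  (2.5, 4.5, 165°): r_1=3.0000, r_2=0.5774, r_3=1.0000, r_4=4.0415 — all match ✓
Only this pose fits every beam.

(x, y, θ) = (2.5, 4.5, 165°)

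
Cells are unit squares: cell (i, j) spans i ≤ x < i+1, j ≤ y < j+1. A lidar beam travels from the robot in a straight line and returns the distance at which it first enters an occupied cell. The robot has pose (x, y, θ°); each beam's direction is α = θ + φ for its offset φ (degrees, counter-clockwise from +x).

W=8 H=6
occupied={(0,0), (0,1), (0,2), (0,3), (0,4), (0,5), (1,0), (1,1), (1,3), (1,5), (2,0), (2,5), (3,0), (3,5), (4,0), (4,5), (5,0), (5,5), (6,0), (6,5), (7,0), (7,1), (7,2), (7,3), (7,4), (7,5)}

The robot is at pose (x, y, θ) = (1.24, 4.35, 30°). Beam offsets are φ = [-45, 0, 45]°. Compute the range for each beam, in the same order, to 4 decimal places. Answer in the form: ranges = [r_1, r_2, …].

ranges = [5.9632, 1.3000, 0.6729]

beam 1: φ=-45°, α=345°
  cosα=0.9659 sinα=-0.2588 | (1,4) | tMaxX 0.7868 tMaxY 1.3523 | tΔX 1.0353 tΔY 3.8637
    t=0.7868 [x] (2,4)
    t=1.3523 [y] (2,3)
    t=1.8221 [x] (3,3)
    t=2.8574 [x] (4,3)
    t=3.8926 [x] (5,3)
    t=4.9279 [x] (6,3)
    t=5.2160 [y] (6,2)
    t=5.9632 [x] (7,2) — stop
  → r_1 = 5.9632
beam 2: φ=0°, α=30°
  cosα=0.8660 sinα=0.5000 | (1,4) | tMaxX 0.8776 tMaxY 1.3000 | tΔX 1.1547 tΔY 2.0000
    t=0.8776 [x] (2,4)
    t=1.3000 [y] (2,5) — stop
  → r_2 = 1.3000
beam 3: φ=45°, α=75°
  cosα=0.2588 sinα=0.9659 | (1,4) | tMaxX 2.9364 tMaxY 0.6729 | tΔX 3.8637 tΔY 1.0353
    t=0.6729 [y] (1,5) — stop
  → r_3 = 0.6729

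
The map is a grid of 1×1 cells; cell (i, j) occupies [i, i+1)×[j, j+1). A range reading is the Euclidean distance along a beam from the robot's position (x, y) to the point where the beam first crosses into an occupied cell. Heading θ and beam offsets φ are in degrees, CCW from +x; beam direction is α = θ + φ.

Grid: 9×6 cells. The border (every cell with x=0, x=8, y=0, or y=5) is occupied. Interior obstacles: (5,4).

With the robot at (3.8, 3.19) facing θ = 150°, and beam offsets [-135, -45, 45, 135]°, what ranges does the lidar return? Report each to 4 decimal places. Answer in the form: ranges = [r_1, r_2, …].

beam 1: φ=-135°, α=15°
  direction (0.9659, 0.2588); cell (3,3); t to first gridline: x 0.2071, y 3.1296 (then +1.0353 / +3.8637)
    (4,3) via x @ 0.2071
    (5,3) via x @ 1.2423
    (6,3) via x @ 2.2776
    (6,4) via y @ 3.1296
    (7,4) via x @ 3.3129
    (8,4) via x @ 4.3482  # hit
  → r_1 = 4.3482
beam 2: φ=-45°, α=105°
  direction (-0.2588, 0.9659); cell (3,3); t to first gridline: x 3.0910, y 0.8386 (then +3.8637 / +1.0353)
    (3,4) via y @ 0.8386
    (3,5) via y @ 1.8738  # hit
  → r_2 = 1.8738
beam 3: φ=45°, α=195°
  direction (-0.9659, -0.2588); cell (3,3); t to first gridline: x 0.8282, y 0.7341 (then +1.0353 / +3.8637)
    (3,2) via y @ 0.7341
    (2,2) via x @ 0.8282
    (1,2) via x @ 1.8635
    (0,2) via x @ 2.8988  # hit
  → r_3 = 2.8988
beam 4: φ=135°, α=285°
  direction (0.2588, -0.9659); cell (3,3); t to first gridline: x 0.7727, y 0.1967 (then +3.8637 / +1.0353)
    (3,2) via y @ 0.1967
    (4,2) via x @ 0.7727
    (4,1) via y @ 1.2320
    (4,0) via y @ 2.2673  # hit
  → r_4 = 2.2673

ranges = [4.3482, 1.8738, 2.8988, 2.2673]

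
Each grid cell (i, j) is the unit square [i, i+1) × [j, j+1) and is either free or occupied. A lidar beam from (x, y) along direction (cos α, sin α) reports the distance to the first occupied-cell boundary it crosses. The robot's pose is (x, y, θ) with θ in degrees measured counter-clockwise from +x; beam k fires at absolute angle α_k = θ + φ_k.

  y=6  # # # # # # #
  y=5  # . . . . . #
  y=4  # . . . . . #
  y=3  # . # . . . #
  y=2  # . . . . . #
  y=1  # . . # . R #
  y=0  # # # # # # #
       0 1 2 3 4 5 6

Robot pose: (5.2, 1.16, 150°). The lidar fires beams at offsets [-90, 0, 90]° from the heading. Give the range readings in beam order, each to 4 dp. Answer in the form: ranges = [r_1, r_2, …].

beam 1: φ=-90°, α=60°
  dir = (cos 60°, sin 60°) = (0.5000, 0.8660); from cell (5,1)
  next x-line at t=1.6000, next y-line at t=0.9699; Δt_x=2.0000, Δt_y=1.1547
    y: enter (5,2) at t=0.9699
    x: enter (6,2) at t=1.6000 ← occupied
  → r_1 = 1.6000
beam 2: φ=0°, α=150°
  dir = (cos 150°, sin 150°) = (-0.8660, 0.5000); from cell (5,1)
  next x-line at t=0.2309, next y-line at t=1.6800; Δt_x=1.1547, Δt_y=2.0000
    x: enter (4,1) at t=0.2309
    x: enter (3,1) at t=1.3856 ← occupied
  → r_2 = 1.3856
beam 3: φ=90°, α=240°
  dir = (cos 240°, sin 240°) = (-0.5000, -0.8660); from cell (5,1)
  next x-line at t=0.4000, next y-line at t=0.1848; Δt_x=2.0000, Δt_y=1.1547
    y: enter (5,0) at t=0.1848 ← occupied
  → r_3 = 0.1848

ranges = [1.6000, 1.3856, 0.1848]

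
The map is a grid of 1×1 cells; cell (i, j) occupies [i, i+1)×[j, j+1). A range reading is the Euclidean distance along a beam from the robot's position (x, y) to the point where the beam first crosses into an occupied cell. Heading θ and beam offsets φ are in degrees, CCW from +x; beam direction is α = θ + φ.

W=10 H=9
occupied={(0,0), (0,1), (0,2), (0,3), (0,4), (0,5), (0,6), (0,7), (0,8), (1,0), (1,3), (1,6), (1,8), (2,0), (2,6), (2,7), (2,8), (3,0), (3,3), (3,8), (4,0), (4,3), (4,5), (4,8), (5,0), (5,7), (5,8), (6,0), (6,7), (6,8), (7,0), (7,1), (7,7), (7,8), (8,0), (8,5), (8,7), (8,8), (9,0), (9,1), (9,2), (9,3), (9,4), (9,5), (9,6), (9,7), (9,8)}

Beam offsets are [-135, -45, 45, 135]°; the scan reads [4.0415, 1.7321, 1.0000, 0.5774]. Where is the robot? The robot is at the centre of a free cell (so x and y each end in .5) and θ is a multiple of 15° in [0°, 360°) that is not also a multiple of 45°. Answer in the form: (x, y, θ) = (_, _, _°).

Candidates: 43 free-cell centres × 16 headings = 688 poses. Raycast each; keep the one whose scan matches to 4 dp.
  (5.5, 2.5, 150°): beam 1 = 3.6235 ≠ 4.0415 ✗
  (5.5, 6.5, 150°): beam 1 = 1.9319 ≠ 4.0415 ✗
  (8.5, 1.5, 60°): beam 1 = 0.5176 ≠ 4.0415 ✗
  (4.5, 7.5, 210°): beam 1 = 0.5176 ≠ 4.0415 ✗
  (2.5, 2.5, 105°): beam 1 = 3.0000 ≠ 4.0415 ✗
  …
  (5.5, 1.5, 165°): r_1=4.0415, r_2=1.7321, r_3=1.0000, r_4=0.5774 — all match ✓
Only this pose fits every beam.

(x, y, θ) = (5.5, 1.5, 165°)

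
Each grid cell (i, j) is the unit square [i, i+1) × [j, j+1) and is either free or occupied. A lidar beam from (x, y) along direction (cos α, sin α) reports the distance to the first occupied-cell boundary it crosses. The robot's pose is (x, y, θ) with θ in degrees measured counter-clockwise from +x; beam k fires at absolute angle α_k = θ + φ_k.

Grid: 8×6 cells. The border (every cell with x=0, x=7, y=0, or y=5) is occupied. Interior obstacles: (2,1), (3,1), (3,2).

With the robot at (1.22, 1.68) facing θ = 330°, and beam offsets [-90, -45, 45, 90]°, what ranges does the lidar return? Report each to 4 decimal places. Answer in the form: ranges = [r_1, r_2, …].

ranges = [0.4400, 0.7040, 0.8075, 3.8336]

beam 1: φ=-90°, α=240°
  direction (-0.5000, -0.8660); cell (1,1); t to first gridline: x 0.4400, y 0.7852 (then +2.0000 / +1.1547)
    (0,1) via x @ 0.4400  # hit
  → r_1 = 0.4400
beam 2: φ=-45°, α=285°
  direction (0.2588, -0.9659); cell (1,1); t to first gridline: x 3.0137, y 0.7040 (then +3.8637 / +1.0353)
    (1,0) via y @ 0.7040  # hit
  → r_2 = 0.7040
beam 3: φ=45°, α=15°
  direction (0.9659, 0.2588); cell (1,1); t to first gridline: x 0.8075, y 1.2364 (then +1.0353 / +3.8637)
    (2,1) via x @ 0.8075  # hit
  → r_3 = 0.8075
beam 4: φ=90°, α=60°
  direction (0.5000, 0.8660); cell (1,1); t to first gridline: x 1.5600, y 0.3695 (then +2.0000 / +1.1547)
    (1,2) via y @ 0.3695
    (1,3) via y @ 1.5242
    (2,3) via x @ 1.5600
    (2,4) via y @ 2.6789
    (3,4) via x @ 3.5600
    (3,5) via y @ 3.8336  # hit
  → r_4 = 3.8336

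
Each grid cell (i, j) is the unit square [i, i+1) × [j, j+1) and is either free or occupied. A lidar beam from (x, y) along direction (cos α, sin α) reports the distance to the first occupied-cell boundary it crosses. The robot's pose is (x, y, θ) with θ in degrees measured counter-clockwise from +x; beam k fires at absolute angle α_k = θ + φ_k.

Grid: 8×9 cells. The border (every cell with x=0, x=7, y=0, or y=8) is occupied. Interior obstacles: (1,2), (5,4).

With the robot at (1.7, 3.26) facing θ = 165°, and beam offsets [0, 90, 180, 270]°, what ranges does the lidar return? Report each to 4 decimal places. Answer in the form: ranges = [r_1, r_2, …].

ranges = [0.7247, 0.2692, 5.4870, 4.9072]

beam 1: φ=0°, α=165°
  d=(-0.9659,0.2588)  start (1,3)  tX=0.7247 tY=2.8591  stride 1/|dx|=1.0353 1/|dy|=3.8637
    cross x-line → (0,3), t=0.7247 (wall)
  → r_1 = 0.7247
beam 2: φ=90°, α=255°
  d=(-0.2588,-0.9659)  start (1,3)  tX=2.7046 tY=0.2692  stride 1/|dx|=3.8637 1/|dy|=1.0353
    cross y-line → (1,2), t=0.2692 (wall)
  → r_2 = 0.2692
beam 3: φ=180°, α=345°
  d=(0.9659,-0.2588)  start (1,3)  tX=0.3106 tY=1.0046  stride 1/|dx|=1.0353 1/|dy|=3.8637
    cross x-line → (2,3), t=0.3106
    cross y-line → (2,2), t=1.0046
    cross x-line → (3,2), t=1.3459
    cross x-line → (4,2), t=2.3811
    cross x-line → (5,2), t=3.4164
    cross x-line → (6,2), t=4.4517
    cross y-line → (6,1), t=4.8683
    cross x-line → (7,1), t=5.4870 (wall)
  → r_3 = 5.4870
beam 4: φ=270°, α=75°
  d=(0.2588,0.9659)  start (1,3)  tX=1.1591 tY=0.7661  stride 1/|dx|=3.8637 1/|dy|=1.0353
    cross y-line → (1,4), t=0.7661
    cross x-line → (2,4), t=1.1591
    cross y-line → (2,5), t=1.8014
    cross y-line → (2,6), t=2.8367
    cross y-line → (2,7), t=3.8719
    cross y-line → (2,8), t=4.9072 (wall)
  → r_4 = 4.9072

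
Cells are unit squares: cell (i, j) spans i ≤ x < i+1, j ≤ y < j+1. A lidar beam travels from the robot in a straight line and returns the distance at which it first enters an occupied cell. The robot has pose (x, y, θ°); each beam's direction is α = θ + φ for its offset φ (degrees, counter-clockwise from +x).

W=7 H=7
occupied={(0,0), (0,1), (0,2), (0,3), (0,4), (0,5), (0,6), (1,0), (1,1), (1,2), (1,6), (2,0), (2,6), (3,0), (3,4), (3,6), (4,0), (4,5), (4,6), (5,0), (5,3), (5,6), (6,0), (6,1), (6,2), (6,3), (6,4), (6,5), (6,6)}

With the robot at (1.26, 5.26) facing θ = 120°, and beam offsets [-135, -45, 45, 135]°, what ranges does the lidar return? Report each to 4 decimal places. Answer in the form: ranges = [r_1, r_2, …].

beam 1: φ=-135°, α=345°
  d=(0.9659,-0.2588)  start (1,5)  tX=0.7661 tY=1.0046  stride 1/|dx|=1.0353 1/|dy|=3.8637
    cross x-line → (2,5), t=0.7661
    cross y-line → (2,4), t=1.0046
    cross x-line → (3,4), t=1.8014 (wall)
  → r_1 = 1.8014
beam 2: φ=-45°, α=75°
  d=(0.2588,0.9659)  start (1,5)  tX=2.8591 tY=0.7661  stride 1/|dx|=3.8637 1/|dy|=1.0353
    cross y-line → (1,6), t=0.7661 (wall)
  → r_2 = 0.7661
beam 3: φ=45°, α=165°
  d=(-0.9659,0.2588)  start (1,5)  tX=0.2692 tY=2.8591  stride 1/|dx|=1.0353 1/|dy|=3.8637
    cross x-line → (0,5), t=0.2692 (wall)
  → r_3 = 0.2692
beam 4: φ=135°, α=255°
  d=(-0.2588,-0.9659)  start (1,5)  tX=1.0046 tY=0.2692  stride 1/|dx|=3.8637 1/|dy|=1.0353
    cross y-line → (1,4), t=0.2692
    cross x-line → (0,4), t=1.0046 (wall)
  → r_4 = 1.0046

ranges = [1.8014, 0.7661, 0.2692, 1.0046]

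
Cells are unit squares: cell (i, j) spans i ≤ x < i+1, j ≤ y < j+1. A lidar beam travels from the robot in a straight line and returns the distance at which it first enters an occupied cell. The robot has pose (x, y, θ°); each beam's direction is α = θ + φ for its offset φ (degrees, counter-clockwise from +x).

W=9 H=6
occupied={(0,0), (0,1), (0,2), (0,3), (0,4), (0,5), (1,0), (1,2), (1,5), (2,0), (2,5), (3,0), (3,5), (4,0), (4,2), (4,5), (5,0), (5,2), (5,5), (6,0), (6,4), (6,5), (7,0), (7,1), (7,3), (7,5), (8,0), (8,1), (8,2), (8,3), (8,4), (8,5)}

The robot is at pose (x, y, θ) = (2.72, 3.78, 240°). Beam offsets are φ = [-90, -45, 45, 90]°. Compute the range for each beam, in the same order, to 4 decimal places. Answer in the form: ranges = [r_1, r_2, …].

beam 1: φ=-90°, α=150°
  direction (-0.8660, 0.5000); cell (2,3); t to first gridline: x 0.8314, y 0.4400 (then +1.1547 / +2.0000)
    (2,4) via y @ 0.4400
    (1,4) via x @ 0.8314
    (0,4) via x @ 1.9861  # hit
  → r_1 = 1.9861
beam 2: φ=-45°, α=195°
  direction (-0.9659, -0.2588); cell (2,3); t to first gridline: x 0.7454, y 3.0137 (then +1.0353 / +3.8637)
    (1,3) via x @ 0.7454
    (0,3) via x @ 1.7807  # hit
  → r_2 = 1.7807
beam 3: φ=45°, α=285°
  direction (0.2588, -0.9659); cell (2,3); t to first gridline: x 1.0818, y 0.8075 (then +3.8637 / +1.0353)
    (2,2) via y @ 0.8075
    (3,2) via x @ 1.0818
    (3,1) via y @ 1.8428
    (3,0) via y @ 2.8781  # hit
  → r_3 = 2.8781
beam 4: φ=90°, α=330°
  direction (0.8660, -0.5000); cell (2,3); t to first gridline: x 0.3233, y 1.5600 (then +1.1547 / +2.0000)
    (3,3) via x @ 0.3233
    (4,3) via x @ 1.4780
    (4,2) via y @ 1.5600  # hit
  → r_4 = 1.5600

ranges = [1.9861, 1.7807, 2.8781, 1.5600]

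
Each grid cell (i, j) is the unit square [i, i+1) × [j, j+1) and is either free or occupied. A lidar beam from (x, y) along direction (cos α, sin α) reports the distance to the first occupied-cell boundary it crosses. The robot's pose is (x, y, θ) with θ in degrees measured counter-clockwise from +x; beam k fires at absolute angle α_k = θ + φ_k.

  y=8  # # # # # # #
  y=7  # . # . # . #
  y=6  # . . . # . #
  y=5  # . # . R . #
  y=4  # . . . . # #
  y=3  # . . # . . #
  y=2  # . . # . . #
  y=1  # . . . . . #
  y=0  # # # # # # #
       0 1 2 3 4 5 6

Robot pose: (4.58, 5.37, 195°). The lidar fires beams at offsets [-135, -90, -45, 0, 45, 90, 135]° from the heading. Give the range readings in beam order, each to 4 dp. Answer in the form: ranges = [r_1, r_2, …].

ranges = [0.7275, 0.6522, 4.1338, 3.7063, 1.5819, 4.5242, 0.7400]

beam 1: φ=-135°, α=60°
  cosα=0.5000 sinα=0.8660 | (4,5) | tMaxX 0.8400 tMaxY 0.7275 | tΔX 2.0000 tΔY 1.1547
    t=0.7275 [y] (4,6) — stop
  → r_1 = 0.7275
beam 2: φ=-90°, α=105°
  cosα=-0.2588 sinα=0.9659 | (4,5) | tMaxX 2.2409 tMaxY 0.6522 | tΔX 3.8637 tΔY 1.0353
    t=0.6522 [y] (4,6) — stop
  → r_2 = 0.6522
beam 3: φ=-45°, α=150°
  cosα=-0.8660 sinα=0.5000 | (4,5) | tMaxX 0.6697 tMaxY 1.2600 | tΔX 1.1547 tΔY 2.0000
    t=0.6697 [x] (3,5)
    t=1.2600 [y] (3,6)
    t=1.8244 [x] (2,6)
    t=2.9791 [x] (1,6)
    t=3.2600 [y] (1,7)
    t=4.1338 [x] (0,7) — stop
  → r_3 = 4.1338
beam 4: φ=0°, α=195°
  cosα=-0.9659 sinα=-0.2588 | (4,5) | tMaxX 0.6005 tMaxY 1.4296 | tΔX 1.0353 tΔY 3.8637
    t=0.6005 [x] (3,5)
    t=1.4296 [y] (3,4)
    t=1.6357 [x] (2,4)
    t=2.6710 [x] (1,4)
    t=3.7063 [x] (0,4) — stop
  → r_4 = 3.7063
beam 5: φ=45°, α=240°
  cosα=-0.5000 sinα=-0.8660 | (4,5) | tMaxX 1.1600 tMaxY 0.4272 | tΔX 2.0000 tΔY 1.1547
    t=0.4272 [y] (4,4)
    t=1.1600 [x] (3,4)
    t=1.5819 [y] (3,3) — stop
  → r_5 = 1.5819
beam 6: φ=90°, α=285°
  cosα=0.2588 sinα=-0.9659 | (4,5) | tMaxX 1.6228 tMaxY 0.3831 | tΔX 3.8637 tΔY 1.0353
    t=0.3831 [y] (4,4)
    t=1.4183 [y] (4,3)
    t=1.6228 [x] (5,3)
    t=2.4536 [y] (5,2)
    t=3.4889 [y] (5,1)
    t=4.5242 [y] (5,0) — stop
  → r_6 = 4.5242
beam 7: φ=135°, α=330°
  cosα=0.8660 sinα=-0.5000 | (4,5) | tMaxX 0.4850 tMaxY 0.7400 | tΔX 1.1547 tΔY 2.0000
    t=0.4850 [x] (5,5)
    t=0.7400 [y] (5,4) — stop
  → r_7 = 0.7400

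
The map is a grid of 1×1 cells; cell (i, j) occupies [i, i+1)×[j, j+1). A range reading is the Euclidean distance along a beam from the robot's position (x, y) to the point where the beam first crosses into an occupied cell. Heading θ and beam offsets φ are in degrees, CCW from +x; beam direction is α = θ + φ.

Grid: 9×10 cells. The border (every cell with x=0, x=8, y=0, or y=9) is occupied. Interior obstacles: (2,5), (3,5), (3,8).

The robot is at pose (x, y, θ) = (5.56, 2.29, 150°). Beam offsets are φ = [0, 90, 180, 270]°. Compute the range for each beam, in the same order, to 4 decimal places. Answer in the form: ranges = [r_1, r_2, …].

ranges = [5.2654, 1.4896, 2.5800, 4.8800]

beam 1: φ=0°, α=150°
  dir = (cos 150°, sin 150°) = (-0.8660, 0.5000); from cell (5,2)
  next x-line at t=0.6466, next y-line at t=1.4200; Δt_x=1.1547, Δt_y=2.0000
    x: enter (4,2) at t=0.6466
    y: enter (4,3) at t=1.4200
    x: enter (3,3) at t=1.8013
    x: enter (2,3) at t=2.9560
    y: enter (2,4) at t=3.4200
    x: enter (1,4) at t=4.1107
    x: enter (0,4) at t=5.2654 ← occupied
  → r_1 = 5.2654
beam 2: φ=90°, α=240°
  dir = (cos 240°, sin 240°) = (-0.5000, -0.8660); from cell (5,2)
  next x-line at t=1.1200, next y-line at t=0.3349; Δt_x=2.0000, Δt_y=1.1547
    y: enter (5,1) at t=0.3349
    x: enter (4,1) at t=1.1200
    y: enter (4,0) at t=1.4896 ← occupied
  → r_2 = 1.4896
beam 3: φ=180°, α=330°
  dir = (cos 330°, sin 330°) = (0.8660, -0.5000); from cell (5,2)
  next x-line at t=0.5081, next y-line at t=0.5800; Δt_x=1.1547, Δt_y=2.0000
    x: enter (6,2) at t=0.5081
    y: enter (6,1) at t=0.5800
    x: enter (7,1) at t=1.6628
    y: enter (7,0) at t=2.5800 ← occupied
  → r_3 = 2.5800
beam 4: φ=270°, α=60°
  dir = (cos 60°, sin 60°) = (0.5000, 0.8660); from cell (5,2)
  next x-line at t=0.8800, next y-line at t=0.8198; Δt_x=2.0000, Δt_y=1.1547
    y: enter (5,3) at t=0.8198
    x: enter (6,3) at t=0.8800
    y: enter (6,4) at t=1.9745
    x: enter (7,4) at t=2.8800
    y: enter (7,5) at t=3.1292
    y: enter (7,6) at t=4.2839
    x: enter (8,6) at t=4.8800 ← occupied
  → r_4 = 4.8800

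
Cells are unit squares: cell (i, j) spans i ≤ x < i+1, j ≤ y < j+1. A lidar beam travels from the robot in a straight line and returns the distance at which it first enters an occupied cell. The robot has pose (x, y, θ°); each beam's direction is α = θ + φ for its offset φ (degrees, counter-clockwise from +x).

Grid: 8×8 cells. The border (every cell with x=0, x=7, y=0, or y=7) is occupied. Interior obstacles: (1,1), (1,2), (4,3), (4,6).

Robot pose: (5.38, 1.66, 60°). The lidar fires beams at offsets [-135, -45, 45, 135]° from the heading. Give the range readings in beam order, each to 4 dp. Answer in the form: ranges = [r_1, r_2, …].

beam 1: φ=-135°, α=285°
  dir = (cos 285°, sin 285°) = (0.2588, -0.9659); from cell (5,1)
  next x-line at t=2.3955, next y-line at t=0.6833; Δt_x=3.8637, Δt_y=1.0353
    y: enter (5,0) at t=0.6833 ← occupied
  → r_1 = 0.6833
beam 2: φ=-45°, α=15°
  dir = (cos 15°, sin 15°) = (0.9659, 0.2588); from cell (5,1)
  next x-line at t=0.6419, next y-line at t=1.3137; Δt_x=1.0353, Δt_y=3.8637
    x: enter (6,1) at t=0.6419
    y: enter (6,2) at t=1.3137
    x: enter (7,2) at t=1.6771 ← occupied
  → r_2 = 1.6771
beam 3: φ=45°, α=105°
  dir = (cos 105°, sin 105°) = (-0.2588, 0.9659); from cell (5,1)
  next x-line at t=1.4682, next y-line at t=0.3520; Δt_x=3.8637, Δt_y=1.0353
    y: enter (5,2) at t=0.3520
    y: enter (5,3) at t=1.3873
    x: enter (4,3) at t=1.4682 ← occupied
  → r_3 = 1.4682
beam 4: φ=135°, α=195°
  dir = (cos 195°, sin 195°) = (-0.9659, -0.2588); from cell (5,1)
  next x-line at t=0.3934, next y-line at t=2.5500; Δt_x=1.0353, Δt_y=3.8637
    x: enter (4,1) at t=0.3934
    x: enter (3,1) at t=1.4287
    x: enter (2,1) at t=2.4640
    y: enter (2,0) at t=2.5500 ← occupied
  → r_4 = 2.5500

ranges = [0.6833, 1.6771, 1.4682, 2.5500]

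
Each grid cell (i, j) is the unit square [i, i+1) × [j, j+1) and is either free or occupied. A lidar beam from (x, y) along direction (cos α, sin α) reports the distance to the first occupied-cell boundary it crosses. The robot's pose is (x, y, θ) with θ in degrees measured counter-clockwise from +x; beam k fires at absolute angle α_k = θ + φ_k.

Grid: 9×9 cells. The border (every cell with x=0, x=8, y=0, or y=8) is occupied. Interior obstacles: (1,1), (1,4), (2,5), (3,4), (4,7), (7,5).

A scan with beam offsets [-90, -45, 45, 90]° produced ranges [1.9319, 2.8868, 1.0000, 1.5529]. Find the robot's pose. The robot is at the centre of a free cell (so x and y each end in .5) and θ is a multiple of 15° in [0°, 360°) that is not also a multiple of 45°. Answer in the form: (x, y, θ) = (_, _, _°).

(x, y, θ) = (2.5, 3.5, 345°)

Enumerate (i+0.5, j+0.5, θ) over the 43 free cells and 16 admissible headings. For each, cast all 4 beams and compare to the given ranges.
  (1.5, 7.5, 30°): beam 1 = 1.7321 ≠ 1.9319 ✗
  (4.5, 5.5, 240°): beam 1 = 4.0415 ≠ 1.9319 ✗
  (7.5, 6.5, 105°): beam 1 = 0.5176 ≠ 1.9319 ✗
  (6.5, 4.5, 120°): beam 1 = 1.0000 ≠ 1.9319 ✗
  …
  (2.5, 3.5, 345°): r_1=1.9319, r_2=2.8868, r_3=1.0000, r_4=1.5529 — all match ✓
Only this pose fits every beam.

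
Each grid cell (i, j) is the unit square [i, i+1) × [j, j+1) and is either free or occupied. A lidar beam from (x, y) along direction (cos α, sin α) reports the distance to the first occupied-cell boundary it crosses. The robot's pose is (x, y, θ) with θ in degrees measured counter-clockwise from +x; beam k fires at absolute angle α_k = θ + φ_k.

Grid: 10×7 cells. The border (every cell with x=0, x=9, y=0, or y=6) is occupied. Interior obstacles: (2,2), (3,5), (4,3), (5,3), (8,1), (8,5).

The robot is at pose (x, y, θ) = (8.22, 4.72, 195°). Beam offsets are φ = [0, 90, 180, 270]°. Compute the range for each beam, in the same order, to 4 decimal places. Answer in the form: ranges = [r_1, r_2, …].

beam 1: φ=0°, α=195°
  dir = (cos 195°, sin 195°) = (-0.9659, -0.2588); from cell (8,4)
  next x-line at t=0.2278, next y-line at t=2.7819; Δt_x=1.0353, Δt_y=3.8637
    x: enter (7,4) at t=0.2278
    x: enter (6,4) at t=1.2630
    x: enter (5,4) at t=2.2983
    y: enter (5,3) at t=2.7819 ← occupied
  → r_1 = 2.7819
beam 2: φ=90°, α=285°
  dir = (cos 285°, sin 285°) = (0.2588, -0.9659); from cell (8,4)
  next x-line at t=3.0137, next y-line at t=0.7454; Δt_x=3.8637, Δt_y=1.0353
    y: enter (8,3) at t=0.7454
    y: enter (8,2) at t=1.7807
    y: enter (8,1) at t=2.8160 ← occupied
  → r_2 = 2.8160
beam 3: φ=180°, α=15°
  dir = (cos 15°, sin 15°) = (0.9659, 0.2588); from cell (8,4)
  next x-line at t=0.8075, next y-line at t=1.0818; Δt_x=1.0353, Δt_y=3.8637
    x: enter (9,4) at t=0.8075 ← occupied
  → r_3 = 0.8075
beam 4: φ=270°, α=105°
  dir = (cos 105°, sin 105°) = (-0.2588, 0.9659); from cell (8,4)
  next x-line at t=0.8500, next y-line at t=0.2899; Δt_x=3.8637, Δt_y=1.0353
    y: enter (8,5) at t=0.2899 ← occupied
  → r_4 = 0.2899

ranges = [2.7819, 2.8160, 0.8075, 0.2899]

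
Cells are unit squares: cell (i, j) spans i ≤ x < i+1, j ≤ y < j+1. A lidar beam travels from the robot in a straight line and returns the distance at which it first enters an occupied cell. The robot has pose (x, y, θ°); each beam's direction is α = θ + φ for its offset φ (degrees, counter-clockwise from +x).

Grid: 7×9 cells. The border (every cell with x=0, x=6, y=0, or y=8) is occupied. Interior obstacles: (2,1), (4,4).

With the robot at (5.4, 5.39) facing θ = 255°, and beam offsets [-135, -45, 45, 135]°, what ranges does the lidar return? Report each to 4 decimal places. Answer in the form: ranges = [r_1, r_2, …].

ranges = [3.0138, 0.7800, 1.2000, 0.6928]

beam 1: φ=-135°, α=120°
  cosα=-0.5000 sinα=0.8660 | (5,5) | tMaxX 0.8000 tMaxY 0.7044 | tΔX 2.0000 tΔY 1.1547
    t=0.7044 [y] (5,6)
    t=0.8000 [x] (4,6)
    t=1.8591 [y] (4,7)
    t=2.8000 [x] (3,7)
    t=3.0138 [y] (3,8) — stop
  → r_1 = 3.0138
beam 2: φ=-45°, α=210°
  cosα=-0.8660 sinα=-0.5000 | (5,5) | tMaxX 0.4619 tMaxY 0.7800 | tΔX 1.1547 tΔY 2.0000
    t=0.4619 [x] (4,5)
    t=0.7800 [y] (4,4) — stop
  → r_2 = 0.7800
beam 3: φ=45°, α=300°
  cosα=0.5000 sinα=-0.8660 | (5,5) | tMaxX 1.2000 tMaxY 0.4503 | tΔX 2.0000 tΔY 1.1547
    t=0.4503 [y] (5,4)
    t=1.2000 [x] (6,4) — stop
  → r_3 = 1.2000
beam 4: φ=135°, α=30°
  cosα=0.8660 sinα=0.5000 | (5,5) | tMaxX 0.6928 tMaxY 1.2200 | tΔX 1.1547 tΔY 2.0000
    t=0.6928 [x] (6,5) — stop
  → r_4 = 0.6928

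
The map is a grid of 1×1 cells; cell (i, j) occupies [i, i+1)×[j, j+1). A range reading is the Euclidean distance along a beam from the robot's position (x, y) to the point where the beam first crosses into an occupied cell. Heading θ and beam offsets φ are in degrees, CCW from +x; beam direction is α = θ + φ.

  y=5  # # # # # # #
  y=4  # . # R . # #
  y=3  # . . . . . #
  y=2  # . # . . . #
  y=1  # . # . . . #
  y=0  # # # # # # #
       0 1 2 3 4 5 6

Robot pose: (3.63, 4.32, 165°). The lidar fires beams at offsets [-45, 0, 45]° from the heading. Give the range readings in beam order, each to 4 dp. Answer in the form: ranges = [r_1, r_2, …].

ranges = [0.7852, 0.6522, 3.0369]

beam 1: φ=-45°, α=120°
  d=(-0.5000,0.8660)  start (3,4)  tX=1.2600 tY=0.7852  stride 1/|dx|=2.0000 1/|dy|=1.1547
    cross y-line → (3,5), t=0.7852 (wall)
  → r_1 = 0.7852
beam 2: φ=0°, α=165°
  d=(-0.9659,0.2588)  start (3,4)  tX=0.6522 tY=2.6273  stride 1/|dx|=1.0353 1/|dy|=3.8637
    cross x-line → (2,4), t=0.6522 (wall)
  → r_2 = 0.6522
beam 3: φ=45°, α=210°
  d=(-0.8660,-0.5000)  start (3,4)  tX=0.7275 tY=0.6400  stride 1/|dx|=1.1547 1/|dy|=2.0000
    cross y-line → (3,3), t=0.6400
    cross x-line → (2,3), t=0.7275
    cross x-line → (1,3), t=1.8822
    cross y-line → (1,2), t=2.6400
    cross x-line → (0,2), t=3.0369 (wall)
  → r_3 = 3.0369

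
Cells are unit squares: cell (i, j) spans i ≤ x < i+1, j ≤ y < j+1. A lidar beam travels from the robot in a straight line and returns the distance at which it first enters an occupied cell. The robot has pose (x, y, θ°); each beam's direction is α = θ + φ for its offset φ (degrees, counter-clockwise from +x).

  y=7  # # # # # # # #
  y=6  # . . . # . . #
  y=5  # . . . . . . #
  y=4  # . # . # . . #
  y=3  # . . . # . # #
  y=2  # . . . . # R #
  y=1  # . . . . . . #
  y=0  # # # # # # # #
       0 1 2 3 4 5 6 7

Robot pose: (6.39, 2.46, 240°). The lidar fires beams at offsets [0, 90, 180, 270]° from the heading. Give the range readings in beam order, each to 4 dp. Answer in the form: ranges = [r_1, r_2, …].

ranges = [1.6859, 0.7044, 0.6235, 0.4503]

beam 1: φ=0°, α=240°
  dir = (cos 240°, sin 240°) = (-0.5000, -0.8660); from cell (6,2)
  next x-line at t=0.7800, next y-line at t=0.5312; Δt_x=2.0000, Δt_y=1.1547
    y: enter (6,1) at t=0.5312
    x: enter (5,1) at t=0.7800
    y: enter (5,0) at t=1.6859 ← occupied
  → r_1 = 1.6859
beam 2: φ=90°, α=330°
  dir = (cos 330°, sin 330°) = (0.8660, -0.5000); from cell (6,2)
  next x-line at t=0.7044, next y-line at t=0.9200; Δt_x=1.1547, Δt_y=2.0000
    x: enter (7,2) at t=0.7044 ← occupied
  → r_2 = 0.7044
beam 3: φ=180°, α=60°
  dir = (cos 60°, sin 60°) = (0.5000, 0.8660); from cell (6,2)
  next x-line at t=1.2200, next y-line at t=0.6235; Δt_x=2.0000, Δt_y=1.1547
    y: enter (6,3) at t=0.6235 ← occupied
  → r_3 = 0.6235
beam 4: φ=270°, α=150°
  dir = (cos 150°, sin 150°) = (-0.8660, 0.5000); from cell (6,2)
  next x-line at t=0.4503, next y-line at t=1.0800; Δt_x=1.1547, Δt_y=2.0000
    x: enter (5,2) at t=0.4503 ← occupied
  → r_4 = 0.4503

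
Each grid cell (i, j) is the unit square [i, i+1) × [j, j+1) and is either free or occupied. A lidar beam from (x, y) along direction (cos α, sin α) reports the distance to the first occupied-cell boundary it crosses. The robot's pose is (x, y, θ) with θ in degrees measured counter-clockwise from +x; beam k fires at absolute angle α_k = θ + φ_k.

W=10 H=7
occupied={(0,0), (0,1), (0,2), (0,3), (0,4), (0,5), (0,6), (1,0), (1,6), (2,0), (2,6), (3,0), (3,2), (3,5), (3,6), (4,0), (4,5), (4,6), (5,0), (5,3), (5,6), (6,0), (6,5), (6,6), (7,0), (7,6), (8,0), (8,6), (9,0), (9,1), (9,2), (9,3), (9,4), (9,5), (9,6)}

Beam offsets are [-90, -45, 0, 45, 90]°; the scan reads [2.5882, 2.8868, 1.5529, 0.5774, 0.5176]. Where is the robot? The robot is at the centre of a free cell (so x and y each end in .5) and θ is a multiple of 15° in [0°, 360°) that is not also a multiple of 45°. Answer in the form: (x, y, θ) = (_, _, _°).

(x, y, θ) = (6.5, 3.5, 105°)

The pose lattice has 35·16 = 560 candidates. Test each by forward raycasting.
  (3.5, 3.5, 30°): beam 1 = 0.5774 ≠ 2.5882 ✗
  (4.5, 1.5, 105°): beam 1 = 4.6587 ≠ 2.5882 ✗
  (2.5, 3.5, 300°): beam 1 = 1.7321 ≠ 2.5882 ✗
  …
  (6.5, 3.5, 105°): r_1=2.5882, r_2=2.8868, r_3=1.5529, r_4=0.5774, r_5=0.5176 — all match ✓
No second candidate reproduces the full scan.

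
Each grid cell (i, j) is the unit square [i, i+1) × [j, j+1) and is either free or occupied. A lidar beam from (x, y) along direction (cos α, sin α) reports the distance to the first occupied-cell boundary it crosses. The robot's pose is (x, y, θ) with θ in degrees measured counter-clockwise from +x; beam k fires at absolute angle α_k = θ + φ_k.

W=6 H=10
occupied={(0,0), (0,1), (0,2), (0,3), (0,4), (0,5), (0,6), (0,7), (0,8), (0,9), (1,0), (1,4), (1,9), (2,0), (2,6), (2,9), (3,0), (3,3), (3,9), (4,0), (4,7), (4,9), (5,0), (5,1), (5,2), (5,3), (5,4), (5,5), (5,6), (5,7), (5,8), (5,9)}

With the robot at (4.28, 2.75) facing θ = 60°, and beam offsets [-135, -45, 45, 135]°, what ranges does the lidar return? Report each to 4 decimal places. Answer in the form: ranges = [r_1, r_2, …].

ranges = [1.8117, 0.7454, 1.0818, 3.3957]

beam 1: φ=-135°, α=285°
  direction (0.2588, -0.9659); cell (4,2); t to first gridline: x 2.7819, y 0.7765 (then +3.8637 / +1.0353)
    (4,1) via y @ 0.7765
    (4,0) via y @ 1.8117  # hit
  → r_1 = 1.8117
beam 2: φ=-45°, α=15°
  direction (0.9659, 0.2588); cell (4,2); t to first gridline: x 0.7454, y 0.9659 (then +1.0353 / +3.8637)
    (5,2) via x @ 0.7454  # hit
  → r_2 = 0.7454
beam 3: φ=45°, α=105°
  direction (-0.2588, 0.9659); cell (4,2); t to first gridline: x 1.0818, y 0.2588 (then +3.8637 / +1.0353)
    (4,3) via y @ 0.2588
    (3,3) via x @ 1.0818  # hit
  → r_3 = 1.0818
beam 4: φ=135°, α=195°
  direction (-0.9659, -0.2588); cell (4,2); t to first gridline: x 0.2899, y 2.8978 (then +1.0353 / +3.8637)
    (3,2) via x @ 0.2899
    (2,2) via x @ 1.3252
    (1,2) via x @ 2.3604
    (1,1) via y @ 2.8978
    (0,1) via x @ 3.3957  # hit
  → r_4 = 3.3957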